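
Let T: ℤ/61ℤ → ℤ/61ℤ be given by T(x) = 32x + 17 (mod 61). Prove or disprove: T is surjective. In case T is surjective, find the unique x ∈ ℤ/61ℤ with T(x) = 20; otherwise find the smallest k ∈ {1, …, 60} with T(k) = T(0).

Since gcd(32, 61) = 1, 32 is invertible modulo 61. Euclid's algorithm: 61 = 1·32 + 29, 32 = 1·29 + 3, 29 = 9·3 + 2, 3 = 1·2 + 1; back-substituting gives 1 = 21·32 − 11·61, so 32⁻¹ ≡ 21 (mod 61).
Then y ↦ 21(y − 17) is a two-sided inverse to T, so every y ∈ ℤ/61ℤ has a preimage.
Hence T is surjective.
Since T is surjective, we compute T⁻¹(20): solve 32x + 17 ≡ 20 (mod 61), i.e. 32x ≡ 3 (mod 61).
Multiplying by 32⁻¹ = 21 gives x ≡ 21·3 = 63 = 1·61 + 2 ≡ 2 (mod 61).
Check: T(2) = 32·2 + 17 = 81 = 1·61 + 20 ≡ 20 (mod 61).

2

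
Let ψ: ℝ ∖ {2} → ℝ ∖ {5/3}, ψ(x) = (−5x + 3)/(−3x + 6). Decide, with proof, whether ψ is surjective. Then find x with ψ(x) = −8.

51/29

For any y ≠ 5/3, solving y(−3x + 6) = −5x + 3 for x gives a well-defined x ≠ 2. So ψ is surjective.
Solving ψ(x) = −8: cross-multiplying gives −5x + 3 = −8(−3x + 6), which rearranges to −29x = −51, so x = 51/29.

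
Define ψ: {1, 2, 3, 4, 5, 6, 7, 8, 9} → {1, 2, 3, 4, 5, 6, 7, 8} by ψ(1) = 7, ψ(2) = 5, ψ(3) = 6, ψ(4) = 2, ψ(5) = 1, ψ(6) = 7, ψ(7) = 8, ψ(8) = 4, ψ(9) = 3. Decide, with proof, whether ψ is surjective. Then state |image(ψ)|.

8

Every element of the codomain has a preimage: 1 = ψ(5), 2 = ψ(4), 3 = ψ(9), 4 = ψ(8), 5 = ψ(2), 6 = ψ(3), 7 = ψ(1), 8 = ψ(7).
Thus ψ is surjective.
The image of ψ is {1, 2, 3, 4, 5, 6, 7, 8}, which has 8 elements.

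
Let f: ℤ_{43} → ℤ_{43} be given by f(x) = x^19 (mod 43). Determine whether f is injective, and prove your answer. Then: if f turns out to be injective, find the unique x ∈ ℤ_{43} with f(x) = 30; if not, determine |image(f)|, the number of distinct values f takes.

28

Since 43 is prime, the nonzero elements of ℤ_{43} form a cyclic group of order 42.
As gcd(19, 42) = 1, raising to the 19th power is a bijection on this group: if x_1^19 ≡ x_2^19 then (x_1x_2^{−1})^19 = 1, and the only element of order dividing gcd(19, 42) = 1 is 1, so x_1 = x_2.
With f(0) = 0 this makes f injective on all of ℤ_{43}, hence bijective (finite equal-size domain and codomain). In particular f is injective.
Since f is injective, we find the preimage of 30. The inverse of x ↦ x^19 on (ℤ_{43})^× is x ↦ x^31, because 19·31 = 589 = 14·42 + 1 ≡ 1 (mod 42) and x^{42} = 1 for x ≠ 0 (Fermat). So f⁻¹(30) = 30^31 mod 43.
Repeated squaring mod 43: 30^1 ≡ 30, 30^2 ≡ 30² = 900 ≡ 40, 30^4 ≡ 40² = 1600 ≡ 9, 30^8 ≡ 9² = 81 ≡ 38, 30^16 ≡ 38² = 1444 ≡ 25. Since 31 = 16 + 8 + 4 + 2 + 1, 30^31 ≡ 25·38·9·40·30: 25·38 = 950 ≡ 4, then 4·9 = 36, then 36·40 = 1440 ≡ 21, then 21·30 = 630 ≡ 28. So 30^31 ≡ 28 (mod 43).
Hence f⁻¹(30) = 28.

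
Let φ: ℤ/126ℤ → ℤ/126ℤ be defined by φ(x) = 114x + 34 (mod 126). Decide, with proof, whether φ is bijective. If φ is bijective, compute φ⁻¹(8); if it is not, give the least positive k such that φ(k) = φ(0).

21

Recall: injectivity means: for all a, b in the domain, φ(a) = φ(b) implies a = b.
We have gcd(114, 126) = 6 > 1. Taking a = 0 and b = 21: φ(0) = 34 and φ(21) = 114·21 + 34 = 2428 ≡ 34 (mod 126).
So φ(0) = φ(21) while 0 ≠ 21, therefore φ is not injective, hence not bijective.
Since φ is not bijective, we find the least positive k with φ(k) = φ(0): this means 114k ≡ 0 (mod 126), i.e. 126 ∣ 114k. Since gcd(114, 126) = 6, dividing through by 6 this holds exactly when 21 ∣ 19k, and as gcd(19, 21) = 1, exactly when 21 ∣ k.
The smallest positive such k is 21.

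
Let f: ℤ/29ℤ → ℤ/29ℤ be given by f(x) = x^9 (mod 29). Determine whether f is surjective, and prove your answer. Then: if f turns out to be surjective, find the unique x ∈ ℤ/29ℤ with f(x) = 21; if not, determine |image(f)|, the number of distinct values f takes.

3

Since 29 is prime, the nonzero elements of ℤ/29ℤ form a cyclic group of order 28.
As gcd(9, 28) = 1, raising to the 9th power is a bijection on this group: if x_1^9 ≡ x_2^9 then (x_1x_2^{−1})^9 = 1, and the only element of order dividing gcd(9, 28) = 1 is 1, so x_1 = x_2.
With f(0) = 0 this makes f injective on all of ℤ/29ℤ, hence bijective (finite equal-size domain and codomain). In particular f is surjective.
Since f is surjective, we find the preimage of 21. The inverse of x ↦ x^9 on (ℤ/29ℤ)^× is x ↦ x^25, because 9·25 = 225 = 8·28 + 1 ≡ 1 (mod 28) and x^{28} = 1 for x ≠ 0 (Fermat). So f⁻¹(21) = 21^25 mod 29.
Repeated squaring mod 29: 21^1 ≡ 21, 21^2 ≡ 21² = 441 ≡ 6, 21^4 ≡ 6² = 36 ≡ 7, 21^8 ≡ 7² = 49 ≡ 20, 21^16 ≡ 20² = 400 ≡ 23. Since 25 = 16 + 8 + 1, 21^25 ≡ 23·20·21: 23·20 = 460 ≡ 25, then 25·21 = 525 ≡ 3. So 21^25 ≡ 3 (mod 29).
Hence f⁻¹(21) = 3.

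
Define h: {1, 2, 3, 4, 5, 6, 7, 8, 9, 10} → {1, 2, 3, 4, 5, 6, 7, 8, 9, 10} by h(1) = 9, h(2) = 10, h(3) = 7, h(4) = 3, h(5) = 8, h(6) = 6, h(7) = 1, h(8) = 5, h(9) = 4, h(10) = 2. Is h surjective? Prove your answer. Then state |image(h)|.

Every element of the codomain has a preimage: 1 = h(7), 2 = h(10), 3 = h(4), 4 = h(9), 5 = h(8), 6 = h(6), 7 = h(3), 8 = h(5), 9 = h(1), 10 = h(2).
Hence h is surjective.
The image of h is {1, 2, 3, 4, 5, 6, 7, 8, 9, 10}, which has 10 elements.

10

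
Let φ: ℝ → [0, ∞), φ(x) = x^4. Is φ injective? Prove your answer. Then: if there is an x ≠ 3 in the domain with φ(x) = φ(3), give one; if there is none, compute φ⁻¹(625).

-3

φ(3) = 81 = (−3)^4 = φ(−3) (since 4 is even), with 3 ≠ −3. So φ is not injective.
For the follow-up, such an x exists: taking x = −3 ∈ ℝ gives φ(−3) = 81 = φ(3) with −3 ≠ 3.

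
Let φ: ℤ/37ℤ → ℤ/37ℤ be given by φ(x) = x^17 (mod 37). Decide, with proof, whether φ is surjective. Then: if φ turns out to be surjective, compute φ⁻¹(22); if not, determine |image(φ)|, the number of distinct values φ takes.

Since 37 is prime, the nonzero elements of ℤ/37ℤ form a cyclic group of order 36.
As gcd(17, 36) = 1, raising to the 17th power is a bijection on this group: if a^17 ≡ b^17 then (ab^{−1})^17 = 1, and the only element of order dividing gcd(17, 36) = 1 is 1, so a = b.
With φ(0) = 0 this makes φ injective on all of ℤ/37ℤ, hence bijective (finite equal-size domain and codomain). In particular φ is surjective.
Since φ is surjective, we find the preimage of 22. The inverse of x ↦ x^17 on (ℤ/37ℤ)^× is x ↦ x^17, because 17·17 = 289 = 8·36 + 1 ≡ 1 (mod 36) and x^{36} = 1 for x ≠ 0 (Fermat). So φ⁻¹(22) = 22^17 mod 37.
Repeated squaring mod 37: 22^1 ≡ 22, 22^2 ≡ 22² = 484 ≡ 3, 22^4 ≡ 3² = 9, 22^8 ≡ 9² = 81 ≡ 7, 22^16 ≡ 7² = 49 ≡ 12. Since 17 = 16 + 1, 22^17 ≡ 12·22: 12·22 = 264 ≡ 5. So 22^17 ≡ 5 (mod 37).
Hence φ⁻¹(22) = 5.

5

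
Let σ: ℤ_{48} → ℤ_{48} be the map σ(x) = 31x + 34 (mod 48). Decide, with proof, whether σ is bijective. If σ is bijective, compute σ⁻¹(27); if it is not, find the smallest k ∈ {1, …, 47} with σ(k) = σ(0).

Suppose σ(u) = σ(v) in ℤ_{48}. Then 31u + 34 ≡ 31v + 34 (mod 48), therefore 31(u − v) ≡ 0 (mod 48).
Since gcd(31, 48) = 1, 31 is invertible modulo 48, thus u − v ≡ 0 (mod 48), i.e. u = v.
We now compute 31⁻¹ mod 48 explicitly. Euclid's algorithm: 48 = 1·31 + 17, 31 = 1·17 + 14, 17 = 1·14 + 3, 14 = 4·3 + 2, 3 = 1·2 + 1; back-substituting gives 1 = 31·31 − 20·48, so 31⁻¹ ≡ 31 (mod 48).
Then y ↦ 31(y − 34) is a two-sided inverse to σ, so every y ∈ ℤ_{48} has a preimage.
Hence σ is bijective.
Since σ is bijective, we compute σ⁻¹(27): solve 31x + 34 ≡ 27 (mod 48), i.e. 31x ≡ 41 (mod 48).
Multiplying by 31⁻¹ = 31 gives x ≡ 31·41 = 1271 = 26·48 + 23 ≡ 23 (mod 48).
Check: σ(23) = 31·23 + 34 = 747 = 15·48 + 27 ≡ 27 (mod 48).

23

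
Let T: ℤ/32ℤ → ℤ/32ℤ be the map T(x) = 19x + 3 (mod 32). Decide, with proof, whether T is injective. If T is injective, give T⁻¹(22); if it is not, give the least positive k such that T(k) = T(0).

Suppose T(x_1) = T(x_2) in ℤ/32ℤ. Then 19x_1 + 3 ≡ 19x_2 + 3 (mod 32), thus 19(x_1 − x_2) ≡ 0 (mod 32).
Since gcd(19, 32) = 1, 19 is invertible modulo 32, so x_1 − x_2 ≡ 0 (mod 32), i.e. x_1 = x_2.
So T is injective.
We now compute 19⁻¹ mod 32 explicitly. Euclid's algorithm: 32 = 1·19 + 13, 19 = 1·13 + 6, 13 = 2·6 + 1; back-substituting gives 1 = 27·19 − 16·32, so 19⁻¹ ≡ 27 (mod 32).
Since T is injective, we find T⁻¹(22): we need 19x ≡ 22 − 3 ≡ 19 (mod 32). Using 19⁻¹ = 27: x ≡ 27·19 = 513 = 16·32 + 1, so x = 1.
Check: T(1) = 19·1 + 3 = 22 ≡ 22 (mod 32).

1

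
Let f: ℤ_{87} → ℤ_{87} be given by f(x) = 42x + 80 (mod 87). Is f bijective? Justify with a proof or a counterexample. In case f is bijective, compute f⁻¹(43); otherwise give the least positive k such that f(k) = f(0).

We have gcd(42, 87) = 3 > 1. Taking x_1 = 0 and x_2 = 29: f(0) = 80 and f(29) = 42·29 + 80 = 1298 ≡ 80 (mod 87).
So f(0) = f(29) while 0 ≠ 29, hence f is not injective, hence not bijective.
Since f is not bijective, we find the least positive k with f(k) = f(0): this means 42k ≡ 0 (mod 87), i.e. 87 ∣ 42k. Since gcd(42, 87) = 3, dividing through by 3 this holds exactly when 29 ∣ 14k, and as gcd(14, 29) = 1, exactly when 29 ∣ k.
The smallest positive such k is 29.

29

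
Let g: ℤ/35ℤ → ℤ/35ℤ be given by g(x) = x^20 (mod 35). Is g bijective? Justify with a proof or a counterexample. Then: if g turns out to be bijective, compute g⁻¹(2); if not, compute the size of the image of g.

8

g(3): Repeated squaring mod 35: 3^1 ≡ 3, 3^2 ≡ 3² = 9, 3^4 ≡ 9² = 81 ≡ 11, 3^8 ≡ 11² = 121 ≡ 16, 3^16 ≡ 16² = 256 ≡ 11. Since 20 = 16 + 4, 3^20 ≡ 11·11: 11·11 = 121 ≡ 16. So 3^20 ≡ 16 (mod 35).
g(4): Repeated squaring mod 35: 4^1 ≡ 4, 4^2 ≡ 4² = 16, 4^4 ≡ 16² = 256 ≡ 11, 4^8 ≡ 11² = 121 ≡ 16, 4^16 ≡ 16² = 256 ≡ 11. Since 20 = 16 + 4, 4^20 ≡ 11·11: 11·11 = 121 ≡ 16. So 4^20 ≡ 16 (mod 35).
So g(3) = g(4) = 16 while 3 ≠ 4, hence g is not injective, hence not bijective.
Since g is not bijective, we determine |image(g)|. Computing x^20 mod 35 for each x (by repeated squaring, reducing mod 35 at every step), the values g(0), g(1), …, g(34) are: 0, 1, 11, 16, 16, 25, 1, 21, 1, 11, 30, 16, 11, 1, 21, 15, 11, 16, 16, 11, 15, 21, 1, 11, 16, 30, 11, 1, 21, 1, 25, 16, 16, 11, 1.
The distinct values are {0, 1, 11, 15, 16, 21, 25, 30}; there are 8 of them.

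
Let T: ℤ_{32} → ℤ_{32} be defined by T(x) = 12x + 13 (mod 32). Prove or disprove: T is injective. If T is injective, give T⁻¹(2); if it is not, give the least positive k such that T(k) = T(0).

8

We have gcd(12, 32) = 4 > 1. Taking s = 0 and t = 8: T(0) = 13 and T(8) = 12·8 + 13 = 109 ≡ 13 (mod 32).
So T(0) = T(8) while 0 ≠ 8, so T is not injective.
Since T is not injective, we find the least positive k with T(k) = T(0): this means 12k ≡ 0 (mod 32), i.e. 32 ∣ 12k. Since gcd(12, 32) = 4, dividing through by 4 this holds exactly when 8 ∣ 3k, and as gcd(3, 8) = 1, exactly when 8 ∣ k.
The smallest positive such k is 8.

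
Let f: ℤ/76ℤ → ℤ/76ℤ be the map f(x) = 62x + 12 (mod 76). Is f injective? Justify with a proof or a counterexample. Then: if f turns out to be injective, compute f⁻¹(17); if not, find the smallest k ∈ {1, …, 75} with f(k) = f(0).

We have gcd(62, 76) = 2 > 1. Taking s = 0 and t = 38: f(0) = 12 and f(38) = 62·38 + 12 = 2368 ≡ 12 (mod 76).
So f(0) = f(38) while 0 ≠ 38, therefore f is not injective.
Since f is not injective, we find the least positive k with f(k) = f(0): this means 62k ≡ 0 (mod 76), i.e. 76 ∣ 62k. Since gcd(62, 76) = 2, dividing through by 2 this holds exactly when 38 ∣ 31k, and as gcd(31, 38) = 1, exactly when 38 ∣ k.
The smallest positive such k is 38.

38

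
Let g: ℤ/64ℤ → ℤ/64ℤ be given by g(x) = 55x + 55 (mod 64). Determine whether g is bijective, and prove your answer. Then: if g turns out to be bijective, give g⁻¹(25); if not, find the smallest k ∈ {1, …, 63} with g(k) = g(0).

46

Recall: injectivity means: for all x_1, x_2 in the domain, g(x_1) = g(x_2) implies x_1 = x_2.
Suppose g(x_1) = g(x_2) in ℤ/64ℤ. Then 55x_1 + 55 ≡ 55x_2 + 55 (mod 64), hence 55(x_1 − x_2) ≡ 0 (mod 64).
Since gcd(55, 64) = 1, 55 is invertible modulo 64, so x_1 − x_2 ≡ 0 (mod 64), i.e. x_1 = x_2.
We now compute 55⁻¹ mod 64 explicitly. Euclid's algorithm: 64 = 1·55 + 9, 55 = 6·9 + 1; back-substituting gives 1 = 7·55 − 6·64, so 55⁻¹ ≡ 7 (mod 64).
Then y ↦ 7(y − 55) is a two-sided inverse to g, so every y ∈ ℤ/64ℤ has a preimage.
Therefore g is bijective.
Since g is bijective, we find g⁻¹(25): we need 55x ≡ 25 − 55 ≡ 34 (mod 64). Using 55⁻¹ = 7: x ≡ 7·34 = 238 = 3·64 + 46, so x = 46.
Check: g(46) = 55·46 + 55 = 2585 = 40·64 + 25 ≡ 25 (mod 64).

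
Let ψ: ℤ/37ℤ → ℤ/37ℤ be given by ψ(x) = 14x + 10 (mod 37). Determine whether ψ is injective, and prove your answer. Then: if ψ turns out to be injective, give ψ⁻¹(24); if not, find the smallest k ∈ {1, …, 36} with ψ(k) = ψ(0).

By definition, ψ is injective if ψ(x_1) = ψ(x_2) implies x_1 = x_2.
Suppose ψ(x_1) = ψ(x_2) in ℤ/37ℤ. Then 14x_1 + 10 ≡ 14x_2 + 10 (mod 37), thus 14(x_1 − x_2) ≡ 0 (mod 37).
Since gcd(14, 37) = 1, 14 is invertible modulo 37, hence x_1 − x_2 ≡ 0 (mod 37), i.e. x_1 = x_2.
Thus ψ is injective.
We now compute 14⁻¹ mod 37 explicitly. Euclid's algorithm: 37 = 2·14 + 9, 14 = 1·9 + 5, 9 = 1·5 + 4, 5 = 1·4 + 1; back-substituting gives 1 = 8·14 − 3·37, so 14⁻¹ ≡ 8 (mod 37).
Since ψ is injective, we compute ψ⁻¹(24): solve 14x + 10 ≡ 24 (mod 37), i.e. 14x ≡ 14 (mod 37).
Multiplying by 14⁻¹ = 8 gives x ≡ 8·14 = 112 = 3·37 + 1 ≡ 1 (mod 37).
Check: ψ(1) = 14·1 + 10 = 24 ≡ 24 (mod 37).

1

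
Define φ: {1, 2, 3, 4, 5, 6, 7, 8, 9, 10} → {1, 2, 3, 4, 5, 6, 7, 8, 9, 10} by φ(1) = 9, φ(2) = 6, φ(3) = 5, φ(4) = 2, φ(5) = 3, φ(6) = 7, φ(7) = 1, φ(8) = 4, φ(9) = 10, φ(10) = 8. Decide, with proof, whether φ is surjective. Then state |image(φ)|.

Every element of the codomain has a preimage: 1 = φ(7), 2 = φ(4), 3 = φ(5), 4 = φ(8), 5 = φ(3), 6 = φ(2), 7 = φ(6), 8 = φ(10), 9 = φ(1), 10 = φ(9).
Hence φ is surjective.
The image of φ is {1, 2, 3, 4, 5, 6, 7, 8, 9, 10}, which has 10 elements.

10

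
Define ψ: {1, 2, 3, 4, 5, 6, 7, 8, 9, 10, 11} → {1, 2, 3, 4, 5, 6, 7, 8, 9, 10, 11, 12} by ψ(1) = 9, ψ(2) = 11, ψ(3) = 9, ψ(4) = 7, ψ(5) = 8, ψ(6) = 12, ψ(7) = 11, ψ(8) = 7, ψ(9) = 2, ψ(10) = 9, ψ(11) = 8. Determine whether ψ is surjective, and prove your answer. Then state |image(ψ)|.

No element maps to 1, so ψ is not surjective.
The image of ψ is {2, 7, 8, 9, 11, 12}, which has 6 elements.

6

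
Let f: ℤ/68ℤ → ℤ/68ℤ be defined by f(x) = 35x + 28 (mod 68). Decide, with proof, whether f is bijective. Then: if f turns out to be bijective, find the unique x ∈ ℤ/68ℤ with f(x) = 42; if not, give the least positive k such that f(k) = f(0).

Recall: f is injective when f(s) = f(t) forces s = t.
If f(s) = f(t), then 35s ≡ 35t (mod 68). Because gcd(35, 68) = 1, we may cancel 35 to get s ≡ t (mod 68).
We now compute 35⁻¹ mod 68 explicitly. Euclid's algorithm: 68 = 1·35 + 33, 35 = 1·33 + 2, 33 = 16·2 + 1; back-substituting gives 1 = 35·35 − 18·68, so 35⁻¹ ≡ 35 (mod 68).
Then y ↦ 35(y − 28) is a two-sided inverse to f, so every y ∈ ℤ/68ℤ has a preimage.
Thus f is bijective.
Since f is bijective, we compute f⁻¹(42): solve 35x + 28 ≡ 42 (mod 68), i.e. 35x ≡ 14 (mod 68).
Multiplying by 35⁻¹ = 35 gives x ≡ 35·14 = 490 = 7·68 + 14 ≡ 14 (mod 68).
Check: f(14) = 35·14 + 28 = 518 = 7·68 + 42 ≡ 42 (mod 68).

14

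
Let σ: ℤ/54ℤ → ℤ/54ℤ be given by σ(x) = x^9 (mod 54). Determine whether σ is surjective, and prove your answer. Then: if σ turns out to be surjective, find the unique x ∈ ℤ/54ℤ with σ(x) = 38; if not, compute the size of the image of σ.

σ(0) = 0^9 = 0.
σ(6): Repeated squaring mod 54: 6^1 ≡ 6, 6^2 ≡ 6² = 36, 6^4 ≡ 36² = 1296 ≡ 0, 6^8 ≡ 0² = 0. Since 9 = 8 + 1, 6^9 ≡ 0·6: 0·6 = 0. So 6^9 ≡ 0 (mod 54).
So σ(0) = σ(6) = 0 while 0 ≠ 6, thus σ is not injective.
A non-injective map from the 54-element set ℤ/54ℤ to itself takes at most 53 distinct values, so it cannot be surjective. Therefore σ is not surjective.
Since σ is not surjective, we determine |image(σ)|. Computing x^9 mod 54 for each x (by repeated squaring, reducing mod 54 at every step), the values σ(0), σ(1), …, σ(53) are: 0, 1, 26, 27, 28, 53, 0, 1, 26, 27, 28, 53, 0, 1, 26, 27, 28, 53, 0, 1, 26, 27, 28, 53, 0, 1, 26, 27, 28, 53, 0, 1, 26, 27, 28, 53, 0, 1, 26, 27, 28, 53, 0, 1, 26, 27, 28, 53, 0, 1, 26, 27, 28, 53.
The distinct values are {0, 1, 26, 27, 28, 53}; there are 6 of them.

6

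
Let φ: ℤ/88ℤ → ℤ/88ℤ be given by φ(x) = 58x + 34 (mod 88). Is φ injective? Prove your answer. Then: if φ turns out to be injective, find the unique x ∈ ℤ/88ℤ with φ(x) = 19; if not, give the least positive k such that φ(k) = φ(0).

44

We have gcd(58, 88) = 2 > 1. Taking u = 0 and v = 44: φ(0) = 34 and φ(44) = 58·44 + 34 = 2586 ≡ 34 (mod 88).
So φ(0) = φ(44) while 0 ≠ 44, thus φ is not injective.
Since φ is not injective, we find the least positive k with φ(k) = φ(0): this means 58k ≡ 0 (mod 88), i.e. 88 ∣ 58k. Since gcd(58, 88) = 2, dividing through by 2 this holds exactly when 44 ∣ 29k, and as gcd(29, 44) = 1, exactly when 44 ∣ k.
The smallest positive such k is 44.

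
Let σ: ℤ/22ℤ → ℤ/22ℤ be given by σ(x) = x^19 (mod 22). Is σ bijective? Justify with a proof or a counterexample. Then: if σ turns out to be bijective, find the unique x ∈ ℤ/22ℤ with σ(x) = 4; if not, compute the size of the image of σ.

Computing x^19 mod 22 for each x (by repeated squaring, reducing mod 22 at every step), the values σ(0), σ(1), …, σ(21) are: 0, 1, 6, 15, 14, 9, 2, 19, 18, 5, 10, 11, 12, 17, 4, 3, 20, 13, 8, 7, 16, 21.
Every element of ℤ/22ℤ appears exactly once in this list, so σ is a bijection, and in particular bijective.
Since σ is bijective, we read off the preimage of 4 from the same table: σ(14) = 4, so σ⁻¹(4) = 14.

14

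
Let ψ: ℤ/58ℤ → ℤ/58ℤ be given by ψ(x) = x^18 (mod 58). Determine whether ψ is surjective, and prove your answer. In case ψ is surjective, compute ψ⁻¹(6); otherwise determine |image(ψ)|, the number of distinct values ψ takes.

30

ψ(28): Repeated squaring mod 58: 28^1 ≡ 28, 28^2 ≡ 28² = 784 ≡ 30, 28^4 ≡ 30² = 900 ≡ 30, 28^8 ≡ 30² = 900 ≡ 30, 28^16 ≡ 30² = 900 ≡ 30. Since 18 = 16 + 2, 28^18 ≡ 30·30: 30·30 = 900 ≡ 30. So 28^18 ≡ 30 (mod 58).
ψ(30): Repeated squaring mod 58: 30^1 ≡ 30, 30^2 ≡ 30² = 900 ≡ 30, 30^4 ≡ 30² = 900 ≡ 30, 30^8 ≡ 30² = 900 ≡ 30, 30^16 ≡ 30² = 900 ≡ 30. Since 18 = 16 + 2, 30^18 ≡ 30·30: 30·30 = 900 ≡ 30. So 30^18 ≡ 30 (mod 58).
So ψ(28) = ψ(30) = 30 while 28 ≠ 30, therefore ψ is not injective.
A non-injective map from the 58-element set ℤ/58ℤ to itself takes at most 57 distinct values, so it cannot be surjective. Therefore ψ is not surjective.
Since ψ is not surjective, we determine |image(ψ)|. Computing x^18 mod 58 for each x (by repeated squaring, reducing mod 58 at every step), the values ψ(0), ψ(1), …, ψ(57) are: 0, 1, 42, 35, 24, 45, 20, 23, 22, 7, 34, 33, 28, 25, 38, 9, 54, 57, 4, 5, 36, 51, 52, 49, 16, 53, 6, 13, 30, 29, 30, 13, 6, 53, 16, 49, 52, 51, 36, 5, 4, 57, 54, 9, 38, 25, 28, 33, 34, 7, 22, 23, 20, 45, 24, 35, 42, 1.
The distinct values are {0, 1, 4, 5, 6, 7, 9, 13, 16, 20, 22, 23, 24, 25, 28, 29, 30, 33, 34, 35, 36, 38, 42, 45, 49, 51, 52, 53, 54, 57}; there are 30 of them.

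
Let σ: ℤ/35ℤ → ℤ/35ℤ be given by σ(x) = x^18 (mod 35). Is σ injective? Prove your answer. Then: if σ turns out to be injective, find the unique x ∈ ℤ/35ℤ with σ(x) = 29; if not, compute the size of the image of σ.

6

σ(2): Repeated squaring mod 35: 2^1 ≡ 2, 2^2 ≡ 2² = 4, 2^4 ≡ 4² = 16, 2^8 ≡ 16² = 256 ≡ 11, 2^16 ≡ 11² = 121 ≡ 16. Since 18 = 16 + 2, 2^18 ≡ 16·4: 16·4 = 64 ≡ 29. So 2^18 ≡ 29 (mod 35).
σ(3): Repeated squaring mod 35: 3^1 ≡ 3, 3^2 ≡ 3² = 9, 3^4 ≡ 9² = 81 ≡ 11, 3^8 ≡ 11² = 121 ≡ 16, 3^16 ≡ 16² = 256 ≡ 11. Since 18 = 16 + 2, 3^18 ≡ 11·9: 11·9 = 99 ≡ 29. So 3^18 ≡ 29 (mod 35).
So σ(2) = σ(3) = 29 while 2 ≠ 3, therefore σ is not injective.
Since σ is not injective, we determine |image(σ)|. Computing x^18 mod 35 for each x (by repeated squaring, reducing mod 35 at every step), the values σ(0), σ(1), …, σ(34) are: 0, 1, 29, 29, 1, 15, 1, 14, 29, 1, 15, 1, 29, 29, 21, 15, 1, 29, 29, 1, 15, 21, 29, 29, 1, 15, 1, 29, 14, 1, 15, 1, 29, 29, 1.
The distinct values are {0, 1, 14, 15, 21, 29}; there are 6 of them.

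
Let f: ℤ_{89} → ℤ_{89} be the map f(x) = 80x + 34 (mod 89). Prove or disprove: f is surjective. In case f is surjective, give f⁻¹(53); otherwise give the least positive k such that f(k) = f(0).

77

Since gcd(80, 89) = 1, 80 is invertible modulo 89. Euclid's algorithm: 89 = 1·80 + 9, 80 = 8·9 + 8, 9 = 1·8 + 1; back-substituting gives 1 = 79·80 − 71·89, so 80⁻¹ ≡ 79 (mod 89).
Then y ↦ 79(y − 34) is a two-sided inverse to f, so every y ∈ ℤ_{89} has a preimage.
Therefore f is surjective.
Since f is surjective, we find f⁻¹(53): we need 80x ≡ 53 − 34 ≡ 19 (mod 89). Using 80⁻¹ = 79: x ≡ 79·19 = 1501 = 16·89 + 77, so x = 77.
Check: f(77) = 80·77 + 34 = 6194 = 69·89 + 53 ≡ 53 (mod 89).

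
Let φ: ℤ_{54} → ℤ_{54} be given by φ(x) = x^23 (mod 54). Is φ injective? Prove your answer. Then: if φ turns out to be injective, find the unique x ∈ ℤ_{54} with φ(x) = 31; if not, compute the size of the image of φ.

φ(0) = 0^23 = 0.
φ(6): Repeated squaring mod 54: 6^1 ≡ 6, 6^2 ≡ 6² = 36, 6^4 ≡ 36² = 1296 ≡ 0, 6^8 ≡ 0² = 0, 6^16 ≡ 0² = 0. Since 23 = 16 + 4 + 2 + 1, 6^23 ≡ 0·0·36·6: 0·0 = 0, then 0·36 = 0, then 0·6 = 0. So 6^23 ≡ 0 (mod 54).
So φ(0) = φ(6) = 0 while 0 ≠ 6, so φ is not injective.
Since φ is not injective, we determine |image(φ)|. Computing x^23 mod 54 for each x (by repeated squaring, reducing mod 54 at every step), the values φ(0), φ(1), …, φ(53) are: 0, 1, 32, 27, 52, 47, 0, 13, 44, 27, 46, 23, 0, 43, 38, 27, 4, 35, 0, 37, 14, 27, 34, 29, 0, 49, 26, 27, 28, 5, 0, 25, 20, 27, 40, 17, 0, 19, 50, 27, 16, 11, 0, 31, 8, 27, 10, 41, 0, 7, 2, 27, 22, 53.
The distinct values are {0, 1, 2, 4, 5, 7, 8, 10, 11, 13, 14, 16, 17, 19, 20, 22, 23, 25, 26, 27, 28, 29, 31, 32, 34, 35, 37, 38, 40, 41, 43, 44, 46, 47, 49, 50, 52, 53}; there are 38 of them.

38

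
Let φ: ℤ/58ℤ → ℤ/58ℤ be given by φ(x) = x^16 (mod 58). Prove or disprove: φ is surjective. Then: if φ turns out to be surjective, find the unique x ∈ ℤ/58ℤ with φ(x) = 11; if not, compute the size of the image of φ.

φ(3): Repeated squaring mod 58: 3^1 ≡ 3, 3^2 ≡ 3² = 9, 3^4 ≡ 9² = 81 ≡ 23, 3^8 ≡ 23² = 529 ≡ 7, 3^16 ≡ 7² = 49. So 3^16 ≡ 49 (mod 58).
φ(7): Repeated squaring mod 58: 7^1 ≡ 7, 7^2 ≡ 7² = 49, 7^4 ≡ 49² = 2401 ≡ 23, 7^8 ≡ 23² = 529 ≡ 7, 7^16 ≡ 7² = 49. So 7^16 ≡ 49 (mod 58).
So φ(3) = φ(7) = 49 while 3 ≠ 7, hence φ is not injective.
A non-injective map from the 58-element set ℤ/58ℤ to itself takes at most 57 distinct values, so it cannot be surjective. Therefore φ is not surjective.
Since φ is not surjective, we determine |image(φ)|. Computing x^16 mod 58 for each x (by repeated squaring, reducing mod 58 at every step), the values φ(0), φ(1), …, φ(57) are: 0, 1, 54, 49, 16, 25, 36, 49, 52, 23, 16, 53, 30, 53, 36, 7, 24, 1, 24, 45, 52, 23, 20, 7, 54, 45, 20, 25, 30, 29, 30, 25, 20, 45, 54, 7, 20, 23, 52, 45, 24, 1, 24, 7, 36, 53, 30, 53, 16, 23, 52, 49, 36, 25, 16, 49, 54, 1.
The distinct values are {0, 1, 7, 16, 20, 23, 24, 25, 29, 30, 36, 45, 49, 52, 53, 54}; there are 16 of them.

16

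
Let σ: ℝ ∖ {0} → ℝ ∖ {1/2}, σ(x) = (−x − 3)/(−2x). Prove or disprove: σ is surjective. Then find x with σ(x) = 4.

3/7

For any y ≠ 1/2, solving y(−2x) = −x − 3 for x gives a well-defined x ≠ 0. So σ is surjective.
Solving σ(x) = 4: cross-multiplying gives −x − 3 = 4(−2x), which rearranges to 7x = 3, so x = 3/7.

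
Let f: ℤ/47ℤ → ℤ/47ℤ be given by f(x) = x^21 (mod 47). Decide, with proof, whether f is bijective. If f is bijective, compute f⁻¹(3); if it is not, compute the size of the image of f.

4

Since 47 is prime, the nonzero elements of ℤ/47ℤ form a cyclic group of order 46.
As gcd(21, 46) = 1, raising to the 21st power is a bijection on this group: if a^21 ≡ b^21 then (ab^{−1})^21 = 1, and the only element of order dividing gcd(21, 46) = 1 is 1, so a = b.
With f(0) = 0 this makes f injective on all of ℤ/47ℤ, hence bijective (finite equal-size domain and codomain). In particular f is bijective.
Since f is bijective, we find the preimage of 3. The inverse of x ↦ x^21 on (ℤ/47ℤ)^× is x ↦ x^11, because 21·11 = 231 = 5·46 + 1 ≡ 1 (mod 46) and x^{46} = 1 for x ≠ 0 (Fermat). So f⁻¹(3) = 3^11 mod 47.
Repeated squaring mod 47: 3^1 ≡ 3, 3^2 ≡ 3² = 9, 3^4 ≡ 9² = 81 ≡ 34, 3^8 ≡ 34² = 1156 ≡ 28. Since 11 = 8 + 2 + 1, 3^11 ≡ 28·9·3: 28·9 = 252 ≡ 17, then 17·3 = 51 ≡ 4. So 3^11 ≡ 4 (mod 47).
Hence f⁻¹(3) = 4.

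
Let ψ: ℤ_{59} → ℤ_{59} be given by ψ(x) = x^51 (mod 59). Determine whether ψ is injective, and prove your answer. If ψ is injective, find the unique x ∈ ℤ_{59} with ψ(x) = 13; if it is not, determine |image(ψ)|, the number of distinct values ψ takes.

54

Since 59 is prime, the nonzero elements of ℤ_{59} form a cyclic group of order 58.
As gcd(51, 58) = 1, raising to the 51st power is a bijection on this group: if a^51 ≡ b^51 then (ab^{−1})^51 = 1, and the only element of order dividing gcd(51, 58) = 1 is 1, so a = b.
With ψ(0) = 0 this makes ψ injective on all of ℤ_{59}, hence bijective (finite equal-size domain and codomain). In particular ψ is injective.
Since ψ is injective, we find the preimage of 13. The inverse of x ↦ x^51 on (ℤ_{59})^× is x ↦ x^33, because 51·33 = 1683 = 29·58 + 1 ≡ 1 (mod 58) and x^{58} = 1 for x ≠ 0 (Fermat). So ψ⁻¹(13) = 13^33 mod 59.
Repeated squaring mod 59: 13^1 ≡ 13, 13^2 ≡ 13² = 169 ≡ 51, 13^4 ≡ 51² = 2601 ≡ 5, 13^8 ≡ 5² = 25, 13^16 ≡ 25² = 625 ≡ 35, 13^32 ≡ 35² = 1225 ≡ 45. Since 33 = 32 + 1, 13^33 ≡ 45·13: 45·13 = 585 ≡ 54. So 13^33 ≡ 54 (mod 59).
Hence ψ⁻¹(13) = 54.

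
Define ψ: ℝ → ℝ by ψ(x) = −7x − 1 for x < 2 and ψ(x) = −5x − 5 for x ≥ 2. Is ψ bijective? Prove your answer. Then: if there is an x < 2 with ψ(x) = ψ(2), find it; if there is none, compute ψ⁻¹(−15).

Both pieces are strictly decreasing (slopes −7 and −5), so each is injective on its own interval.
The left piece maps (−∞, 2) onto (−15, ∞); the right piece maps [2, ∞) onto (−∞, −15].
Since −15 = −15, the images partition ℝ: ψ is injective and surjective, hence bijective.
Because the two images are disjoint, no x < 2 has ψ(x) = ψ(2), so we compute ψ⁻¹(−15): −15 lies in (−∞, −15], so solve −5x − 5 = −15: x = (−15 + 5)/(−5) = 2.

2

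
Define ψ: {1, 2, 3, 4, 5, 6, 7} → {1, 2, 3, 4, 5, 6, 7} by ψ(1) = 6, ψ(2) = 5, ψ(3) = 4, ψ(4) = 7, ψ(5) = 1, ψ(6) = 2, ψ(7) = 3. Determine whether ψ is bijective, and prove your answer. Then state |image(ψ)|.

7

The values 6, 5, 4, 7, 1, 2, 3 are a permutation of {1, 2, 3, 4, 5, 6, 7}: each element appears exactly once.
So ψ is injective and surjective, hence bijective.
The image of ψ is {1, 2, 3, 4, 5, 6, 7}, which has 7 elements.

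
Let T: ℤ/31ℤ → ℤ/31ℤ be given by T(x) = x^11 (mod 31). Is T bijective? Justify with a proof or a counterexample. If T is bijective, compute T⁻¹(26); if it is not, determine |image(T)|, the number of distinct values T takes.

Since 31 is prime, the nonzero elements of ℤ/31ℤ form a cyclic group of order 30.
As gcd(11, 30) = 1, raising to the 11th power is a bijection on this group: if s^11 ≡ t^11 then (st^{−1})^11 = 1, and the only element of order dividing gcd(11, 30) = 1 is 1, so s = t.
With T(0) = 0 this makes T injective on all of ℤ/31ℤ, hence bijective (finite equal-size domain and codomain). In particular T is bijective.
Since T is bijective, we find the preimage of 26. The inverse of x ↦ x^11 on (ℤ/31ℤ)^× is x ↦ x^11, because 11·11 = 121 = 4·30 + 1 ≡ 1 (mod 30) and x^{30} = 1 for x ≠ 0 (Fermat). So T⁻¹(26) = 26^11 mod 31.
Repeated squaring mod 31: 26^1 ≡ 26, 26^2 ≡ 26² = 676 ≡ 25, 26^4 ≡ 25² = 625 ≡ 5, 26^8 ≡ 5² = 25. Since 11 = 8 + 2 + 1, 26^11 ≡ 25·25·26: 25·25 = 625 ≡ 5, then 5·26 = 130 ≡ 6. So 26^11 ≡ 6 (mod 31).
Hence T⁻¹(26) = 6.

6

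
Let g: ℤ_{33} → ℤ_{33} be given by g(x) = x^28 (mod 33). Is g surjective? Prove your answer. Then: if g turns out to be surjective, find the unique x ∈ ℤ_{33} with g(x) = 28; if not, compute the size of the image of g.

12

g(4): Repeated squaring mod 33: 4^1 ≡ 4, 4^2 ≡ 4² = 16, 4^4 ≡ 16² = 256 ≡ 25, 4^8 ≡ 25² = 625 ≡ 31, 4^16 ≡ 31² = 961 ≡ 4. Since 28 = 16 + 8 + 4, 4^28 ≡ 4·31·25: 4·31 = 124 ≡ 25, then 25·25 = 625 ≡ 31. So 4^28 ≡ 31 (mod 33).
g(7): Repeated squaring mod 33: 7^1 ≡ 7, 7^2 ≡ 7² = 49 ≡ 16, 7^4 ≡ 16² = 256 ≡ 25, 7^8 ≡ 25² = 625 ≡ 31, 7^16 ≡ 31² = 961 ≡ 4. Since 28 = 16 + 8 + 4, 7^28 ≡ 4·31·25: 4·31 = 124 ≡ 25, then 25·25 = 625 ≡ 31. So 7^28 ≡ 31 (mod 33).
So g(4) = g(7) = 31 while 4 ≠ 7, hence g is not injective.
A non-injective map from the 33-element set ℤ_{33} to itself takes at most 32 distinct values, so it cannot be surjective. Hence g is not surjective.
Since g is not surjective, we determine |image(g)|. Computing x^28 mod 33 for each x (by repeated squaring, reducing mod 33 at every step), the values g(0), g(1), …, g(32) are: 0, 1, 25, 27, 31, 4, 15, 31, 16, 3, 1, 22, 12, 25, 16, 9, 4, 4, 9, 16, 25, 12, 22, 1, 3, 16, 31, 15, 4, 31, 27, 25, 1.
The distinct values are {0, 1, 3, 4, 9, 12, 15, 16, 22, 25, 27, 31}; there are 12 of them.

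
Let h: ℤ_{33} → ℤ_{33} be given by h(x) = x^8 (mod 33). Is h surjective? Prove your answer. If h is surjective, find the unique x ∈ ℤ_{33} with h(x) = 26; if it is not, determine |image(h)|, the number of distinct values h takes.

12

h(4): Repeated squaring mod 33: 4^1 ≡ 4, 4^2 ≡ 4² = 16, 4^4 ≡ 16² = 256 ≡ 25, 4^8 ≡ 25² = 625 ≡ 31. So 4^8 ≡ 31 (mod 33).
h(7): Repeated squaring mod 33: 7^1 ≡ 7, 7^2 ≡ 7² = 49 ≡ 16, 7^4 ≡ 16² = 256 ≡ 25, 7^8 ≡ 25² = 625 ≡ 31. So 7^8 ≡ 31 (mod 33).
So h(4) = h(7) = 31 while 4 ≠ 7, thus h is not injective.
A non-injective map from the 33-element set ℤ_{33} to itself takes at most 32 distinct values, so it cannot be surjective. Therefore h is not surjective.
Since h is not surjective, we determine |image(h)|. Computing x^8 mod 33 for each x (by repeated squaring, reducing mod 33 at every step), the values h(0), h(1), …, h(32) are: 0, 1, 25, 27, 31, 4, 15, 31, 16, 3, 1, 22, 12, 25, 16, 9, 4, 4, 9, 16, 25, 12, 22, 1, 3, 16, 31, 15, 4, 31, 27, 25, 1.
The distinct values are {0, 1, 3, 4, 9, 12, 15, 16, 22, 25, 27, 31}; there are 12 of them.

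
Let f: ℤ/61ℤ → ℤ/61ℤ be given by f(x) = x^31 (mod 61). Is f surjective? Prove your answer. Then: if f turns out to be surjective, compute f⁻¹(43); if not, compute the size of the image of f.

Since 61 is prime, the nonzero elements of ℤ/61ℤ form a cyclic group of order 60.
As gcd(31, 60) = 1, raising to the 31st power is a bijection on this group: if x_1^31 ≡ x_2^31 then (x_1x_2^{−1})^31 = 1, and the only element of order dividing gcd(31, 60) = 1 is 1, so x_1 = x_2.
With f(0) = 0 this makes f injective on all of ℤ/61ℤ, hence bijective (finite equal-size domain and codomain). In particular f is surjective.
Since f is surjective, we find the preimage of 43. The inverse of x ↦ x^31 on (ℤ/61ℤ)^× is x ↦ x^31, because 31·31 = 961 = 16·60 + 1 ≡ 1 (mod 60) and x^{60} = 1 for x ≠ 0 (Fermat). So f⁻¹(43) = 43^31 mod 61.
Repeated squaring mod 61: 43^1 ≡ 43, 43^2 ≡ 43² = 1849 ≡ 19, 43^4 ≡ 19² = 361 ≡ 56, 43^8 ≡ 56² = 3136 ≡ 25, 43^16 ≡ 25² = 625 ≡ 15. Since 31 = 16 + 8 + 4 + 2 + 1, 43^31 ≡ 15·25·56·19·43: 15·25 = 375 ≡ 9, then 9·56 = 504 ≡ 16, then 16·19 = 304 ≡ 60, then 60·43 = 2580 ≡ 18. So 43^31 ≡ 18 (mod 61).
Hence f⁻¹(43) = 18.

18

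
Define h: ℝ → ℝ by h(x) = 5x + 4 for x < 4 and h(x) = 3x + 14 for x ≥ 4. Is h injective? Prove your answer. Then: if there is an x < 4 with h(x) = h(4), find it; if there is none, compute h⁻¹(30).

16/3

Both pieces are strictly increasing (slopes 5 and 3), so each is injective on its own interval.
The left piece maps (−∞, 4) onto (−∞, 24); the right piece maps [4, ∞) onto [26, ∞).
These images are disjoint, so no value is attained by both pieces. Thus h is injective.
Because the two images are disjoint, no x < 4 has h(x) = h(4), so we compute h⁻¹(30): 30 lies in [26, ∞), so solve 3x + 14 = 30: x = (30 − 14)/3 = 16/3.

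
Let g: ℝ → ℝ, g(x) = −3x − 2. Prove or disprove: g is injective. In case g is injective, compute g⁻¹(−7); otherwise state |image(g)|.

By definition, injectivity means: for all s, t in the domain, g(s) = g(t) implies s = t.
Suppose g(s) = g(t). Then −3s − 2 = −3t − 2, therefore −3s = −3t, hence s = t.
Therefore g is injective.
Since g is injective, we compute g⁻¹(−7) = (−7 + 2)/(−3) = 5/3.

5/3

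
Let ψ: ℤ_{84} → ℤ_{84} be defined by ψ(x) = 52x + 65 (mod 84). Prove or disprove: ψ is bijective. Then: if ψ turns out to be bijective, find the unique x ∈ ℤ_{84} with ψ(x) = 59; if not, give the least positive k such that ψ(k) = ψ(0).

21

We have gcd(52, 84) = 4 > 1. Taking u = 0 and v = 21: ψ(0) = 65 and ψ(21) = 52·21 + 65 = 1157 ≡ 65 (mod 84).
So ψ(0) = ψ(21) while 0 ≠ 21, therefore ψ is not injective, hence not bijective.
Since ψ is not bijective, we find the least positive k with ψ(k) = ψ(0): this means 52k ≡ 0 (mod 84), i.e. 84 ∣ 52k. Since gcd(52, 84) = 4, dividing through by 4 this holds exactly when 21 ∣ 13k, and as gcd(13, 21) = 1, exactly when 21 ∣ k.
The smallest positive such k is 21.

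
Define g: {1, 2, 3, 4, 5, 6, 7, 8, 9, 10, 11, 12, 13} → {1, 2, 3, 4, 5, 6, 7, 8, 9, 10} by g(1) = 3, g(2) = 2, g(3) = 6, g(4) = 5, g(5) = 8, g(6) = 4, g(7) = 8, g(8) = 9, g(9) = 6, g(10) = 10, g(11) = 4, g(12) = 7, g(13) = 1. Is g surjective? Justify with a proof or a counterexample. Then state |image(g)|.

Every element of the codomain has a preimage: 1 = g(13), 2 = g(2), 3 = g(1), 4 = g(6), 5 = g(4), 6 = g(3), 7 = g(12), 8 = g(5), 9 = g(8), 10 = g(10).
So g is surjective.
The image of g is {1, 2, 3, 4, 5, 6, 7, 8, 9, 10}, which has 10 elements.

10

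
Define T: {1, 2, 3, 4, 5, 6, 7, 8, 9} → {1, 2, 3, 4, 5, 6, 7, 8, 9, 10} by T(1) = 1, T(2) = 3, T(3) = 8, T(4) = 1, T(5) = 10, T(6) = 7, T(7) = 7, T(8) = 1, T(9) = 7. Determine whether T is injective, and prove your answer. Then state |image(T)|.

T(1) = 1 = T(4) with 1 ≠ 4, so T is not injective.
The image of T is {1, 3, 7, 8, 10}, which has 5 elements.

5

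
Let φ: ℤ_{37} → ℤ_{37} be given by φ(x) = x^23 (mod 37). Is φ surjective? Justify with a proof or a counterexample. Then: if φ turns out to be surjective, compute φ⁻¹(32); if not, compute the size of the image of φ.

35

Since 37 is prime, the nonzero elements of ℤ_{37} form a cyclic group of order 36.
As gcd(23, 36) = 1, raising to the 23rd power is a bijection on this group: if a^23 ≡ b^23 then (ab^{−1})^23 = 1, and the only element of order dividing gcd(23, 36) = 1 is 1, so a = b.
With φ(0) = 0 this makes φ injective on all of ℤ_{37}, hence bijective (finite equal-size domain and codomain). In particular φ is surjective.
Since φ is surjective, we find the preimage of 32. The inverse of x ↦ x^23 on (ℤ_{37})^× is x ↦ x^11, because 23·11 = 253 = 7·36 + 1 ≡ 1 (mod 36) and x^{36} = 1 for x ≠ 0 (Fermat). So φ⁻¹(32) = 32^11 mod 37.
Repeated squaring mod 37: 32^1 ≡ 32, 32^2 ≡ 32² = 1024 ≡ 25, 32^4 ≡ 25² = 625 ≡ 33, 32^8 ≡ 33² = 1089 ≡ 16. Since 11 = 8 + 2 + 1, 32^11 ≡ 16·25·32: 16·25 = 400 ≡ 30, then 30·32 = 960 ≡ 35. So 32^11 ≡ 35 (mod 37).
Hence φ⁻¹(32) = 35.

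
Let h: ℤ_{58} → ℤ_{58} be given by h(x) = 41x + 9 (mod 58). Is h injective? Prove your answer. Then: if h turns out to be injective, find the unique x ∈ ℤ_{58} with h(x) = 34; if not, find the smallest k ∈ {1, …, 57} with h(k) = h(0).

If h(x_1) = h(x_2), then 41x_1 ≡ 41x_2 (mod 58). Because gcd(41, 58) = 1, we may cancel 41 to get x_1 ≡ x_2 (mod 58).
So h is injective.
We now compute 41⁻¹ mod 58 explicitly. Euclid's algorithm: 58 = 1·41 + 17, 41 = 2·17 + 7, 17 = 2·7 + 3, 7 = 2·3 + 1; back-substituting gives 1 = 17·41 − 12·58, so 41⁻¹ ≡ 17 (mod 58).
Since h is injective, we compute h⁻¹(34): solve 41x + 9 ≡ 34 (mod 58), i.e. 41x ≡ 25 (mod 58).
Multiplying by 41⁻¹ = 17 gives x ≡ 17·25 = 425 = 7·58 + 19 ≡ 19 (mod 58).
Check: h(19) = 41·19 + 9 = 788 = 13·58 + 34 ≡ 34 (mod 58).

19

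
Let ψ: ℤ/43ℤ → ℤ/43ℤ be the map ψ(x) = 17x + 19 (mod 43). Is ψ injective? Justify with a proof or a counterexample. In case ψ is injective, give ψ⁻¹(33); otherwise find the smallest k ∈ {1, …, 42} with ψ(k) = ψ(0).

If ψ(s) = ψ(t), then 17s ≡ 17t (mod 43). Because gcd(17, 43) = 1, we may cancel 17 to get s ≡ t (mod 43).
So ψ is injective.
We now compute 17⁻¹ mod 43 explicitly. Euclid's algorithm: 43 = 2·17 + 9, 17 = 1·9 + 8, 9 = 1·8 + 1; back-substituting gives 1 = 38·17 − 15·43, so 17⁻¹ ≡ 38 (mod 43).
Since ψ is injective, we find ψ⁻¹(33): we need 17x ≡ 33 − 19 ≡ 14 (mod 43). Using 17⁻¹ = 38: x ≡ 38·14 = 532 = 12·43 + 16, so x = 16.
Check: ψ(16) = 17·16 + 19 = 291 = 6·43 + 33 ≡ 33 (mod 43).

16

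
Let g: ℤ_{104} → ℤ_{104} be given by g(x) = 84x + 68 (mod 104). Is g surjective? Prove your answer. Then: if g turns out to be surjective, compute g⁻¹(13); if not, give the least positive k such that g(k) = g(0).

26

By definition, surjectivity means every element of the codomain has a preimage under g.
Since gcd(84, 104) = 4, we have 84x ≡ 0 (mod 4) for all x, so g(x) ≡ 0 (mod 4).
But 1 ≢ 0 (mod 4), so 1 ∈ ℤ_{104} has no preimage. Thus g is not surjective.
Since g is not surjective, we find the least positive k with g(k) = g(0): this means 84k ≡ 0 (mod 104), i.e. 104 ∣ 84k. Since gcd(84, 104) = 4, dividing through by 4 this holds exactly when 26 ∣ 21k, and as gcd(21, 26) = 1, exactly when 26 ∣ k.
The smallest positive such k is 26.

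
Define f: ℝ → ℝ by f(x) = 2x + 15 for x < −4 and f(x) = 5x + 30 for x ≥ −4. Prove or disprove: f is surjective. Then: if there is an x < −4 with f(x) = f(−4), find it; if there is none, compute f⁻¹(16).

Both pieces are strictly increasing (slopes 2 and 5), so each is injective on its own interval.
The left piece maps (−∞, −4) onto (−∞, 7); the right piece maps [−4, ∞) onto [10, ∞).
The union (−∞, 7) ∪ [10, ∞) omits the interval between 7 and 10; in particular 7 has no preimage. So f is not surjective.
Because the two images are disjoint, no x < −4 has f(x) = f(−4), so we compute f⁻¹(16): 16 lies in [10, ∞), so solve 5x + 30 = 16: x = (16 − 30)/5 = −14/5.

-14/5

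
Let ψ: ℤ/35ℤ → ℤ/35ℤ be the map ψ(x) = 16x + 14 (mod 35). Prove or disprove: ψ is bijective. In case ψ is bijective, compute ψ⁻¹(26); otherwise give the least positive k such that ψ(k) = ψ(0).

If ψ(u) = ψ(v), then 16u ≡ 16v (mod 35). Because gcd(16, 35) = 1, we may cancel 16 to get u ≡ v (mod 35).
We now compute 16⁻¹ mod 35 explicitly. Euclid's algorithm: 35 = 2·16 + 3, 16 = 5·3 + 1; back-substituting gives 1 = 11·16 − 5·35, so 16⁻¹ ≡ 11 (mod 35).
Then y ↦ 11(y − 14) is a two-sided inverse to ψ, so every y ∈ ℤ/35ℤ has a preimage.
Therefore ψ is bijective.
Since ψ is bijective, we compute ψ⁻¹(26): solve 16x + 14 ≡ 26 (mod 35), i.e. 16x ≡ 12 (mod 35).
Multiplying by 16⁻¹ = 11 gives x ≡ 11·12 = 132 = 3·35 + 27 ≡ 27 (mod 35).
Check: ψ(27) = 16·27 + 14 = 446 = 12·35 + 26 ≡ 26 (mod 35).

27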